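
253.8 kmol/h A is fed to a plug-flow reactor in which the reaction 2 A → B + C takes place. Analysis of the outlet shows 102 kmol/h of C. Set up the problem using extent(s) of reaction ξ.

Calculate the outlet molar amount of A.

49.8 kmol/h

For C: n = n₀ + 1ξ → 102 = 0 + 1ξ, giving ξ = 102 kmol/h.
Outlet amounts (n = n₀ + ν ξ):
  A: 253.8 − 2(102) = 49.8
  B: 0 + 1(102) = 102
  C: 0 + 1(102) = 102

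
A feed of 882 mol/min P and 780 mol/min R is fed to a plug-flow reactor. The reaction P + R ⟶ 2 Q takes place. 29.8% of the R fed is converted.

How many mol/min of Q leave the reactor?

465 mol/min

R reacted = 0.298 × 780 = 232.4 mol/min; ν_R = −1, so ξ = 232.4/1 = 232.4 mol/min.
Outlet amounts (n = n₀ + ν ξ):
  P: 882 − 1(232.4) = 649.6
  R: 780 − 1(232.4) = 547.6
  Q: 0 + 2(232.4) = 464.9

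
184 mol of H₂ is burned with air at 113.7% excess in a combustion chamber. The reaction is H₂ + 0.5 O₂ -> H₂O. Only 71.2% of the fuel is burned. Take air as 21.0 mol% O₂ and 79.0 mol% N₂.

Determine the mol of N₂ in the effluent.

740 mol

Stoichiometric O₂ = 0.5 × 184 = 92 mol; O₂ fed = 92 × 2.137 = 196.6 mol.
N₂ fed = 196.6 × 79/21 = 739.6 mol.
Fuel reacted = 0.712 × 184 → ξ = 131 mol.
Outlet (n = n₀ + ν ξ):
  H₂: 184 − 1(131) = 52.99
  O₂: 196.6 − 0.5(131) = 131.1
  N₂: 739.6 (inert)
  H₂O: 0 + 1(131) = 131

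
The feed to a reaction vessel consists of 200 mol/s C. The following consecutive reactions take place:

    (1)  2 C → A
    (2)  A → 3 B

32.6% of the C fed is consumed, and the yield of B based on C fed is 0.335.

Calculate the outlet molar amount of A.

10.3 mol/s

Conversion of C: C consumed = 2ξ₁ = 0.326 × 200 → ξ₁ = 32.6 mol/s.
Yield of B: 3ξ₂ / 200 = 0.335 → ξ₂ = 22.33 mol/s.
Outlet amounts (n = n₀ + Σ ν·ξ):
  C: 200 − 2(32.6) = 134.8
  A: 0 + 1(32.6) − 1(22.33) = 10.27
  B: 0 + 3(22.33) = 67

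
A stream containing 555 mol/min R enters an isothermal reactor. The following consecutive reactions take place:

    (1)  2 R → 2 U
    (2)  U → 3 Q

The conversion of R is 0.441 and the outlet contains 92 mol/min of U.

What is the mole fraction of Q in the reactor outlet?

Conversion of R: R consumed = 2ξ₁ = 0.441 × 555 → ξ₁ = 122.4 mol/min.
U balance: n_U = 0 + 2ξ₁ − 1ξ₂ = 92 → ξ₂ = (2·122.4 − 92)/1 = 152.8 mol/min.
Outlet amounts (n = n₀ + Σ ν·ξ):
  R: 555 − 2(122.4) = 310.2
  U: 0 + 2(122.4) − 1(152.8) = 92
  Q: 0 + 3(152.8) = 458.3
Total out = 860.5 mol/min; y_Q = 458.3 / 860.5 = 0.5326.

0.533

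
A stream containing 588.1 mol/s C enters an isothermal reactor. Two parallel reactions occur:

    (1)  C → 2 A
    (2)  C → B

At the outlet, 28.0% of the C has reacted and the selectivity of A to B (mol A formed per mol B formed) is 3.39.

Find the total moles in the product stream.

Conversion of C: C consumed = 0.28 × 588.1 = 164.7 mol/s = 1ξ₁ + 1ξ₂.
Selectivity: 2ξ₁ / (1ξ₂) = 3.39 → ξ₁ = 1.695 ξ₂.
Substitute: (1·1.695 + 1) ξ₂ = 164.7 → ξ₂ = 61.1 mol/s, ξ₁ = 103.6 mol/s.
Outlet amounts (n = n₀ + Σ ν·ξ):
  C: 588.1 − 1(103.6) − 1(61.1) = 423.4
  A: 0 + 2(103.6) = 207.1
  B: 0 + 1(61.1) = 61.1
Total out = 423.4 + 207.1 + 61.1 = 691.7 mol/s.

692 mol/s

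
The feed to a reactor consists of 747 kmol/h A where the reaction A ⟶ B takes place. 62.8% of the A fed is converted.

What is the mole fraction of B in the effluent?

A reacted = 0.628 × 747 = 469.1 kmol/h; ν_A = −1, so ξ = 469.1/1 = 469.1 kmol/h.
Outlet amounts (n = n₀ + ν ξ):
  A: 747 − 1(469.1) = 277.9
  B: 0 + 1(469.1) = 469.1
Total out = 747 kmol/h; y_B = 469.1 / 747 = 0.628.

0.628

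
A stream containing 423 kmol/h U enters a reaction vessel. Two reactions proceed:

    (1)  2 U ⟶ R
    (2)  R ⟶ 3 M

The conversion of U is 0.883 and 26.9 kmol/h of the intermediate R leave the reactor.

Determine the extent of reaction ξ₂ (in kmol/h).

ξ₂ = 160 kmol/h

Conversion of U: U consumed = 2ξ₁ = 0.883 × 423 → ξ₁ = 186.8 kmol/h.
R balance: n_R = 0 + 1ξ₁ − 1ξ₂ = 26.9 → ξ₂ = (1·186.8 − 26.9)/1 = 159.9 kmol/h.
Outlet amounts (n = n₀ + Σ ν·ξ):
  U: 423 − 2(186.8) = 49.49
  R: 0 + 1(186.8) − 1(159.9) = 26.9
  M: 0 + 3(159.9) = 479.6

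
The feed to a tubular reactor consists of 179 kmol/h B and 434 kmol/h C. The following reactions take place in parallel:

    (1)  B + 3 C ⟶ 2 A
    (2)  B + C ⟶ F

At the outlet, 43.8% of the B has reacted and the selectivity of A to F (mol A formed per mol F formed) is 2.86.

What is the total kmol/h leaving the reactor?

488 kmol/h

Conversion of B: B consumed = 0.438 × 179 = 78.4 kmol/h = 1ξ₁ + 1ξ₂.
Selectivity: 2ξ₁ / (1ξ₂) = 2.86 → ξ₁ = 1.43 ξ₂.
Substitute: (1·1.43 + 1) ξ₂ = 78.4 → ξ₂ = 32.26 kmol/h, ξ₁ = 46.14 kmol/h.
Outlet amounts (n = n₀ + Σ ν·ξ):
  B: 179 − 1(46.14) − 1(32.26) = 100.6
  C: 434 − 3(46.14) − 1(32.26) = 263.3
  A: 0 + 2(46.14) = 92.28
  F: 0 + 1(32.26) = 32.26
Total out = 100.6 + 263.3 + 92.28 + 32.26 = 488.5 kmol/h.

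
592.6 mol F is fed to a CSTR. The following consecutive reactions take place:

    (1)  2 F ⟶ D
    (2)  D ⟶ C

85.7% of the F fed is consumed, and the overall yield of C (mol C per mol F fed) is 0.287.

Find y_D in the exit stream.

Conversion of F: F consumed = 2ξ₁ = 0.857 × 592.6 → ξ₁ = 253.9 mol.
Yield of C: 1ξ₂ / 592.6 = 0.287 → ξ₂ = 170.1 mol.
Outlet amounts (n = n₀ + Σ ν·ξ):
  F: 592.6 − 2(253.9) = 84.74
  D: 0 + 1(253.9) − 1(170.1) = 83.85
  C: 0 + 1(170.1) = 170.1
Total out = 338.7 mol; y_D = 83.85 / 338.7 = 0.2476.

0.248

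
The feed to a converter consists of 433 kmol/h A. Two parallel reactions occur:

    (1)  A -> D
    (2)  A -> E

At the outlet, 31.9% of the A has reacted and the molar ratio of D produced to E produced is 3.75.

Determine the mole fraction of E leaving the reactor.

Conversion of A: A consumed = 0.319 × 433 = 138.1 kmol/h = 1ξ₁ + 1ξ₂.
Selectivity: 1ξ₁ / (1ξ₂) = 3.75 → ξ₁ = 3.75 ξ₂.
Substitute: (1·3.75 + 1) ξ₂ = 138.1 → ξ₂ = 29.08 kmol/h, ξ₁ = 109 kmol/h.
Outlet amounts (n = n₀ + Σ ν·ξ):
  A: 433 − 1(109) − 1(29.08) = 294.9
  D: 0 + 1(109) = 109
  E: 0 + 1(29.08) = 29.08
Total out = 433 kmol/h; y_E = 29.08 / 433 = 0.06716.

0.0672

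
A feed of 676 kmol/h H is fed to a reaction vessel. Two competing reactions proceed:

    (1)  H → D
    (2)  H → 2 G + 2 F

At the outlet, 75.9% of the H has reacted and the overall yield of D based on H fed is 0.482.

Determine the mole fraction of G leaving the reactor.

0.303

Yield of D: 1ξ₁ / 676 = 0.482 → ξ₁ = 325.8 kmol/h.
Conversion of H: 1ξ₁ + 1ξ₂ = 0.759 × 676 = 513.1 → ξ₂ = 187.3 kmol/h.
Outlet amounts (n = n₀ + Σ ν·ξ):
  H: 676 − 1(325.8) − 1(187.3) = 162.9
  D: 0 + 1(325.8) = 325.8
  G: 0 + 2(187.3) = 374.5
  F: 0 + 2(187.3) = 374.5
Total out = 1238 kmol/h; y_G = 374.5 / 1238 = 0.3026.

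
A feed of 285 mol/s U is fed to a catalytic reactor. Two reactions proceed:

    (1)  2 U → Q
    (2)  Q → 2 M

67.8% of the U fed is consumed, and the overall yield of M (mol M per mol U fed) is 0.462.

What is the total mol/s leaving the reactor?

Conversion of U: U consumed = 2ξ₁ = 0.678 × 285 → ξ₁ = 96.62 mol/s.
Yield of M: 2ξ₂ / 285 = 0.462 → ξ₂ = 65.84 mol/s.
Outlet amounts (n = n₀ + Σ ν·ξ):
  U: 285 − 2(96.62) = 91.77
  Q: 0 + 1(96.62) − 1(65.84) = 30.78
  M: 0 + 2(65.84) = 131.7
Total out = 91.77 + 30.78 + 131.7 = 254.2 mol/s.

254 mol/s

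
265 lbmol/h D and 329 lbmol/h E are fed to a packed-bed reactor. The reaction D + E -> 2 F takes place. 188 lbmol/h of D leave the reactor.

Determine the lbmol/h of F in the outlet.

For D: n = n₀ − 1ξ → 188 = 265 − 1ξ, giving ξ = 77 lbmol/h.
Outlet amounts (n = n₀ + ν ξ):
  D: 265 − 1(77) = 188
  E: 329 − 1(77) = 252
  F: 0 + 2(77) = 154

154 lbmol/h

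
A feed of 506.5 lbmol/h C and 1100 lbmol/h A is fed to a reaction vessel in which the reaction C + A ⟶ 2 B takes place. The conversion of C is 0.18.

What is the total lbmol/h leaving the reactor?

1610 lbmol/h

C reacted = 0.18 × 506.5 = 91.17 lbmol/h; ν_C = −1, so ξ = 91.17/1 = 91.17 lbmol/h.
Outlet amounts (n = n₀ + ν ξ):
  C: 506.5 − 1(91.17) = 415.3
  A: 1100 − 1(91.17) = 1009
  B: 0 + 2(91.17) = 182.3
Total out = 415.3 + 1009 + 182.3 = 1606 lbmol/h.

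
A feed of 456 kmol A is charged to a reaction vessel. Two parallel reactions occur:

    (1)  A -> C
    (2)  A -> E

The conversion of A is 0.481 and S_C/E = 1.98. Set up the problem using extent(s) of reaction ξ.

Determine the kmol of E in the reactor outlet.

73.6 kmol

Conversion of A: A consumed = 0.481 × 456 = 219.3 kmol = 1ξ₁ + 1ξ₂.
Selectivity: 1ξ₁ / (1ξ₂) = 1.98 → ξ₁ = 1.98 ξ₂.
Substitute: (1·1.98 + 1) ξ₂ = 219.3 → ξ₂ = 73.6 kmol, ξ₁ = 145.7 kmol.
Outlet amounts (n = n₀ + Σ ν·ξ):
  A: 456 − 1(145.7) − 1(73.6) = 236.7
  C: 0 + 1(145.7) = 145.7
  E: 0 + 1(73.6) = 73.6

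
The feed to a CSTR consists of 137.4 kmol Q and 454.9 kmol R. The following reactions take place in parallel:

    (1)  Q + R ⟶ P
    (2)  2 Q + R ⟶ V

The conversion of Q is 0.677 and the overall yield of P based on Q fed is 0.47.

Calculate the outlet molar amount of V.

14.2 kmol

Yield of P: 1ξ₁ / 137.4 = 0.47 → ξ₁ = 64.58 kmol.
Conversion of Q: 1ξ₁ + 2ξ₂ = 0.677 × 137.4 = 93.02 → ξ₂ = 14.22 kmol.
Outlet amounts (n = n₀ + Σ ν·ξ):
  Q: 137.4 − 1(64.58) − 2(14.22) = 44.38
  R: 454.9 − 1(64.58) − 1(14.22) = 376.1
  P: 0 + 1(64.58) = 64.58
  V: 0 + 1(14.22) = 14.22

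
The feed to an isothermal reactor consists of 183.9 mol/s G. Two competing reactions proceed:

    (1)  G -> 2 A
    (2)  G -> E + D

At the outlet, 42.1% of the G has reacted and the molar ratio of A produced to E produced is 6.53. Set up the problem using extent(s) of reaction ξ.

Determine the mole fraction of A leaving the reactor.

Conversion of G: G consumed = 0.421 × 183.9 = 77.42 mol/s = 1ξ₁ + 1ξ₂.
Selectivity: 2ξ₁ / (1ξ₂) = 6.53 → ξ₁ = 3.265 ξ₂.
Substitute: (1·3.265 + 1) ξ₂ = 77.42 → ξ₂ = 18.15 mol/s, ξ₁ = 59.27 mol/s.
Outlet amounts (n = n₀ + Σ ν·ξ):
  G: 183.9 − 1(59.27) − 1(18.15) = 106.5
  A: 0 + 2(59.27) = 118.5
  E: 0 + 1(18.15) = 18.15
  D: 0 + 1(18.15) = 18.15
Total out = 261.3 mol/s; y_A = 118.5 / 261.3 = 0.4536.

0.454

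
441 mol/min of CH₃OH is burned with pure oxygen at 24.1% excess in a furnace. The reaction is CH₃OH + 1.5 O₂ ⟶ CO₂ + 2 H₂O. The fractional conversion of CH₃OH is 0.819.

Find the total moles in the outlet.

1440 mol/min

Stoichiometric O₂ = 1.5 × 441 = 661.5 mol/min; O₂ fed = 661.5 × 1.241 = 820.9 mol/min.
Fuel reacted = 0.819 × 441 → ξ = 361.2 mol/min.
Outlet (n = n₀ + ν ξ):
  CH₃OH: 441 − 1(361.2) = 79.82
  O₂: 820.9 − 1.5(361.2) = 279.2
  CO₂: 0 + 1(361.2) = 361.2
  H₂O: 0 + 2(361.2) = 722.4
Total out = 79.82 + 279.2 + 361.2 + 722.4 = 1443 mol/min.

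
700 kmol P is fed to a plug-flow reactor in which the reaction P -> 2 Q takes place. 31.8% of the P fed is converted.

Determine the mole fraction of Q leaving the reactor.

P reacted = 0.318 × 700 = 222.6 kmol; ν_P = −1, so ξ = 222.6/1 = 222.6 kmol.
Outlet amounts (n = n₀ + ν ξ):
  P: 700 − 1(222.6) = 477.4
  Q: 0 + 2(222.6) = 445.2
Total out = 922.6 kmol; y_Q = 445.2 / 922.6 = 0.4825.

0.483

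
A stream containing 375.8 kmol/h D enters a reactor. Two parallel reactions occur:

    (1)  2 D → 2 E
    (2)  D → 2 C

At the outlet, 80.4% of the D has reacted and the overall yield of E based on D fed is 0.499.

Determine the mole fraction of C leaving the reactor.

Yield of E: 2ξ₁ / 375.8 = 0.499 → ξ₁ = 93.76 kmol/h.
Conversion of D: 2ξ₁ + 1ξ₂ = 0.804 × 375.8 = 302.1 → ξ₂ = 114.6 kmol/h.
Outlet amounts (n = n₀ + Σ ν·ξ):
  D: 375.8 − 2(93.76) − 1(114.6) = 73.66
  E: 0 + 2(93.76) = 187.5
  C: 0 + 2(114.6) = 229.2
Total out = 490.4 kmol/h; y_C = 229.2 / 490.4 = 0.4674.

0.467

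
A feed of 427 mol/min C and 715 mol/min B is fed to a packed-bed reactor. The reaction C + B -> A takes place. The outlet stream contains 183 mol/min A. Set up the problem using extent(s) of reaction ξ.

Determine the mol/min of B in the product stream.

532 mol/min

For A: n = n₀ + 1ξ → 183 = 0 + 1ξ, giving ξ = 183 mol/min.
Outlet amounts (n = n₀ + ν ξ):
  C: 427 − 1(183) = 244
  B: 715 − 1(183) = 532
  A: 0 + 1(183) = 183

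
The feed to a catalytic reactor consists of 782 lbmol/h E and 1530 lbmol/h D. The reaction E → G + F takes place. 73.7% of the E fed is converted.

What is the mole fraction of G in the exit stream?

0.2

E reacted = 0.737 × 782 = 576.3 lbmol/h; ν_E = −1, so ξ = 576.3/1 = 576.3 lbmol/h.
Outlet amounts (n = n₀ + ν ξ):
  E: 782 − 1(576.3) = 205.7
  G: 0 + 1(576.3) = 576.3
  F: 0 + 1(576.3) = 576.3
  D: 1530 (inert)
Total out = 2888 lbmol/h; y_G = 576.3 / 2888 = 0.1995.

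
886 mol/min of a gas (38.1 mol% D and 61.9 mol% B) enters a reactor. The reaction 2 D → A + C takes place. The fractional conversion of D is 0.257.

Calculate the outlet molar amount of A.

D reacted = 0.257 × 337.6 = 86.75 mol/min; ν_D = −2, so ξ = 86.75/2 = 43.38 mol/min.
Outlet amounts (n = n₀ + ν ξ):
  D: 337.6 − 2(43.38) = 250.8
  A: 0 + 1(43.38) = 43.38
  C: 0 + 1(43.38) = 43.38
  B: 548.4 (inert)

43.4 mol/min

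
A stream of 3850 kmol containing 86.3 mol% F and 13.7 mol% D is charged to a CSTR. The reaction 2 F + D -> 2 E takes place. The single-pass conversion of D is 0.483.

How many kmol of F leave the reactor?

D reacted = 0.483 × 527.5 = 254.8 kmol; ν_D = −1, so ξ = 254.8/1 = 254.8 kmol.
Outlet amounts (n = n₀ + ν ξ):
  F: 3323 − 2(254.8) = 2813
  D: 527.5 − 1(254.8) = 272.7
  E: 0 + 2(254.8) = 509.5

2810 kmol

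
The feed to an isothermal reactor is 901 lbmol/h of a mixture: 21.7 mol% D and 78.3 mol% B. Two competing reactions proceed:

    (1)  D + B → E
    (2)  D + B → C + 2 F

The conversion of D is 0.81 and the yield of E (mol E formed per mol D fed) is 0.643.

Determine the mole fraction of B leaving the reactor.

Yield of E: 1ξ₁ / 195.5 = 0.643 → ξ₁ = 125.7 lbmol/h.
Conversion of D: 1ξ₁ + 1ξ₂ = 0.81 × 195.5 = 158.4 → ξ₂ = 32.65 lbmol/h.
Outlet amounts (n = n₀ + Σ ν·ξ):
  D: 195.5 − 1(125.7) − 1(32.65) = 37.15
  B: 705.5 − 1(125.7) − 1(32.65) = 547.1
  E: 0 + 1(125.7) = 125.7
  C: 0 + 1(32.65) = 32.65
  F: 0 + 2(32.65) = 65.3
Total out = 807.9 lbmol/h; y_B = 547.1 / 807.9 = 0.6772.

0.677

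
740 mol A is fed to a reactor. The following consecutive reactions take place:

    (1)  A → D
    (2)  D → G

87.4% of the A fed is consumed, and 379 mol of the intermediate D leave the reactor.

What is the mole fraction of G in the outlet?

0.362

Conversion of A: A consumed = 1ξ₁ = 0.874 × 740 → ξ₁ = 646.8 mol.
D balance: n_D = 0 + 1ξ₁ − 1ξ₂ = 379 → ξ₂ = (1·646.8 − 379)/1 = 267.8 mol.
Outlet amounts (n = n₀ + Σ ν·ξ):
  A: 740 − 1(646.8) = 93.24
  D: 0 + 1(646.8) − 1(267.8) = 379
  G: 0 + 1(267.8) = 267.8
Total out = 740 mol; y_G = 267.8 / 740 = 0.3618.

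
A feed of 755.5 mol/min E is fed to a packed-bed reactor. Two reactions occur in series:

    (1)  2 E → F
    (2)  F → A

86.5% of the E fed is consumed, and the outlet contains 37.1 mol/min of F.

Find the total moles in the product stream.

Conversion of E: E consumed = 2ξ₁ = 0.865 × 755.5 → ξ₁ = 326.8 mol/min.
F balance: n_F = 0 + 1ξ₁ − 1ξ₂ = 37.1 → ξ₂ = (1·326.8 − 37.1)/1 = 289.7 mol/min.
Outlet amounts (n = n₀ + Σ ν·ξ):
  E: 755.5 − 2(326.8) = 102
  F: 0 + 1(326.8) − 1(289.7) = 37.1
  A: 0 + 1(289.7) = 289.7
Total out = 102 + 37.1 + 289.7 = 428.7 mol/min.

429 mol/min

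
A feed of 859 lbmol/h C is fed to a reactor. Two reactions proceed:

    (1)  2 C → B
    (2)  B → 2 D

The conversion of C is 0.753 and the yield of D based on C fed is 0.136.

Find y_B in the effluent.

0.446

Conversion of C: C consumed = 2ξ₁ = 0.753 × 859 → ξ₁ = 323.4 lbmol/h.
Yield of D: 2ξ₂ / 859 = 0.136 → ξ₂ = 58.41 lbmol/h.
Outlet amounts (n = n₀ + Σ ν·ξ):
  C: 859 − 2(323.4) = 212.2
  B: 0 + 1(323.4) − 1(58.41) = 265
  D: 0 + 2(58.41) = 116.8
Total out = 594 lbmol/h; y_B = 265 / 594 = 0.4461.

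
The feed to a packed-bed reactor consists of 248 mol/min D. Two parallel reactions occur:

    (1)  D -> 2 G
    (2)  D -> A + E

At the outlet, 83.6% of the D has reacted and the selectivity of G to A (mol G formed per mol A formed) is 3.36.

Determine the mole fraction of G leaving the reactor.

0.571

Conversion of D: D consumed = 0.836 × 248 = 207.3 mol/min = 1ξ₁ + 1ξ₂.
Selectivity: 2ξ₁ / (1ξ₂) = 3.36 → ξ₁ = 1.68 ξ₂.
Substitute: (1·1.68 + 1) ξ₂ = 207.3 → ξ₂ = 77.36 mol/min, ξ₁ = 130 mol/min.
Outlet amounts (n = n₀ + Σ ν·ξ):
  D: 248 − 1(130) − 1(77.36) = 40.67
  G: 0 + 2(130) = 259.9
  A: 0 + 1(77.36) = 77.36
  E: 0 + 1(77.36) = 77.36
Total out = 455.3 mol/min; y_G = 259.9 / 455.3 = 0.5709.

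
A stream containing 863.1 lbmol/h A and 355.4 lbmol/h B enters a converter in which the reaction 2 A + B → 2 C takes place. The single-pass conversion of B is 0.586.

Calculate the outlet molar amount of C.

B reacted = 0.586 × 355.4 = 208.3 lbmol/h; ν_B = −1, so ξ = 208.3/1 = 208.3 lbmol/h.
Outlet amounts (n = n₀ + ν ξ):
  A: 863.1 − 2(208.3) = 446.6
  B: 355.4 − 1(208.3) = 147.1
  C: 0 + 2(208.3) = 416.5

417 lbmol/h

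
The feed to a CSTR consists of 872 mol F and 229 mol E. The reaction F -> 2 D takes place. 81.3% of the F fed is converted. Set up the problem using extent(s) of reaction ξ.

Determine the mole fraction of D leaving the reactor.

F reacted = 0.813 × 872 = 708.9 mol; ν_F = −1, so ξ = 708.9/1 = 708.9 mol.
Outlet amounts (n = n₀ + ν ξ):
  F: 872 − 1(708.9) = 163.1
  D: 0 + 2(708.9) = 1418
  E: 229 (inert)
Total out = 1810 mol; y_D = 1418 / 1810 = 0.7834.

0.783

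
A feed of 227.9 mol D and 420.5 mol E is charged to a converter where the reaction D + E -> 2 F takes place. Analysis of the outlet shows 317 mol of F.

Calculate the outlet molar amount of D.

69.4 mol

For F: n = n₀ + 2ξ → 317 = 0 + 2ξ, giving ξ = 158.5 mol.
Outlet amounts (n = n₀ + ν ξ):
  D: 227.9 − 1(158.5) = 69.4
  E: 420.5 − 1(158.5) = 262
  F: 0 + 2(158.5) = 317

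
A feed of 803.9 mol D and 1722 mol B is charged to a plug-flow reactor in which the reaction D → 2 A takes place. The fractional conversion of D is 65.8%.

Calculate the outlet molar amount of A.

1060 mol

D reacted = 0.658 × 803.9 = 529 mol; ν_D = −1, so ξ = 529/1 = 529 mol.
Outlet amounts (n = n₀ + ν ξ):
  D: 803.9 − 1(529) = 274.9
  A: 0 + 2(529) = 1058
  B: 1722 (inert)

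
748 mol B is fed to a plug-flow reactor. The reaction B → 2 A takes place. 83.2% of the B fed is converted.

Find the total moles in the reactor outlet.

B reacted = 0.832 × 748 = 622.3 mol; ν_B = −1, so ξ = 622.3/1 = 622.3 mol.
Outlet amounts (n = n₀ + ν ξ):
  B: 748 − 1(622.3) = 125.7
  A: 0 + 2(622.3) = 1245
Total out = 125.7 + 1245 = 1370 mol.

1370 mol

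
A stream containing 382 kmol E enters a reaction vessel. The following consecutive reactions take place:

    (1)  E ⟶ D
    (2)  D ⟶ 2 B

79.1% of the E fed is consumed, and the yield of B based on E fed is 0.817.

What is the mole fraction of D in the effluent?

Conversion of E: E consumed = 1ξ₁ = 0.791 × 382 → ξ₁ = 302.2 kmol.
Yield of B: 2ξ₂ / 382 = 0.817 → ξ₂ = 156 kmol.
Outlet amounts (n = n₀ + Σ ν·ξ):
  E: 382 − 1(302.2) = 79.84
  D: 0 + 1(302.2) − 1(156) = 146.1
  B: 0 + 2(156) = 312.1
Total out = 538 kmol; y_D = 146.1 / 538 = 0.2716.

0.272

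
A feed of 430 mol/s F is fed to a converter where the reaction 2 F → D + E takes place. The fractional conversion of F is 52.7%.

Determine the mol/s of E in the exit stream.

113 mol/s

F reacted = 0.527 × 430 = 226.6 mol/s; ν_F = −2, so ξ = 226.6/2 = 113.3 mol/s.
Outlet amounts (n = n₀ + ν ξ):
  F: 430 − 2(113.3) = 203.4
  D: 0 + 1(113.3) = 113.3
  E: 0 + 1(113.3) = 113.3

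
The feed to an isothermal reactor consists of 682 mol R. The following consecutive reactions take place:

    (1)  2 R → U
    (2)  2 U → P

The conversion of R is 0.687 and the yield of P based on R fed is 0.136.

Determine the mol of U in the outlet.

48.8 mol

Conversion of R: R consumed = 2ξ₁ = 0.687 × 682 → ξ₁ = 234.3 mol.
Yield of P: 1ξ₂ / 682 = 0.136 → ξ₂ = 92.75 mol.
Outlet amounts (n = n₀ + Σ ν·ξ):
  R: 682 − 2(234.3) = 213.5
  U: 0 + 1(234.3) − 2(92.75) = 48.76
  P: 0 + 1(92.75) = 92.75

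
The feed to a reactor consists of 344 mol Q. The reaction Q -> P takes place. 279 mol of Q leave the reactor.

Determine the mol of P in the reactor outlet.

For Q: n = n₀ − 1ξ → 279 = 344 − 1ξ, giving ξ = 65 mol.
Outlet amounts (n = n₀ + ν ξ):
  Q: 344 − 1(65) = 279
  P: 0 + 1(65) = 65

65 mol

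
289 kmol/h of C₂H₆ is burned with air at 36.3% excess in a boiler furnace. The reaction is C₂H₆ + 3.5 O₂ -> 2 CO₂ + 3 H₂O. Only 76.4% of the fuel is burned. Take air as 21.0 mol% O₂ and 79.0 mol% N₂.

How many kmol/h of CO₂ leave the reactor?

Stoichiometric O₂ = 3.5 × 289 = 1012 kmol/h; O₂ fed = 1012 × 1.363 = 1379 kmol/h.
N₂ fed = 1379 × 79/21 = 5186 kmol/h.
Fuel reacted = 0.764 × 289 → ξ = 220.8 kmol/h.
Outlet (n = n₀ + ν ξ):
  C₂H₆: 289 − 1(220.8) = 68.2
  O₂: 1379 − 3.5(220.8) = 605.9
  N₂: 5186 (inert)
  CO₂: 0 + 2(220.8) = 441.6
  H₂O: 0 + 3(220.8) = 662.4

442 kmol/h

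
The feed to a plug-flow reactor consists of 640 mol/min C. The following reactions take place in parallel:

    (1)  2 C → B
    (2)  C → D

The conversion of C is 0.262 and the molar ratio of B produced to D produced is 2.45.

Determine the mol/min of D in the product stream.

28.4 mol/min

Conversion of C: C consumed = 0.262 × 640 = 167.7 mol/min = 2ξ₁ + 1ξ₂.
Selectivity: 1ξ₁ / (1ξ₂) = 2.45 → ξ₁ = 2.45 ξ₂.
Substitute: (2·2.45 + 1) ξ₂ = 167.7 → ξ₂ = 28.42 mol/min, ξ₁ = 69.63 mol/min.
Outlet amounts (n = n₀ + Σ ν·ξ):
  C: 640 − 2(69.63) − 1(28.42) = 472.3
  B: 0 + 1(69.63) = 69.63
  D: 0 + 1(28.42) = 28.42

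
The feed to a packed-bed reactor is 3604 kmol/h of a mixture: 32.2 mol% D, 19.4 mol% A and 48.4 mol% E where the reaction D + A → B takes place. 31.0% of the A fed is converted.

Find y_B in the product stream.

0.064

A reacted = 0.31 × 699.2 = 216.7 kmol/h; ν_A = −1, so ξ = 216.7/1 = 216.7 kmol/h.
Outlet amounts (n = n₀ + ν ξ):
  D: 1160 − 1(216.7) = 943.7
  A: 699.2 − 1(216.7) = 482.4
  B: 0 + 1(216.7) = 216.7
  E: 1744 (inert)
Total out = 3387 kmol/h; y_B = 216.7 / 3387 = 0.06399.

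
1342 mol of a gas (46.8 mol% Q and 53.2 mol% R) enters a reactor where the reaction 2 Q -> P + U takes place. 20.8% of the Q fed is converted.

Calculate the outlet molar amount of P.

Q reacted = 0.208 × 628.1 = 130.6 mol; ν_Q = −2, so ξ = 130.6/2 = 65.32 mol.
Outlet amounts (n = n₀ + ν ξ):
  Q: 628.1 − 2(65.32) = 497.4
  P: 0 + 1(65.32) = 65.32
  U: 0 + 1(65.32) = 65.32
  R: 713.9 (inert)

65.3 mol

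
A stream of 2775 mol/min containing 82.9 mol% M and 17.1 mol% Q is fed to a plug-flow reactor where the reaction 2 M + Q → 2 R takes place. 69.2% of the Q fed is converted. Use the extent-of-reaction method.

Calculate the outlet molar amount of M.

Q reacted = 0.692 × 474.5 = 328.4 mol/min; ν_Q = −1, so ξ = 328.4/1 = 328.4 mol/min.
Outlet amounts (n = n₀ + ν ξ):
  M: 2300 − 2(328.4) = 1644
  Q: 474.5 − 1(328.4) = 146.2
  R: 0 + 2(328.4) = 656.7

1640 mol/min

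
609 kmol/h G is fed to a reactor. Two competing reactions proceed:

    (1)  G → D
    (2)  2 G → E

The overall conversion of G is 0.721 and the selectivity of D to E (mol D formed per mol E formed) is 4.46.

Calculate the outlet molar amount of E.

68 kmol/h

Conversion of G: G consumed = 0.721 × 609 = 439.1 kmol/h = 1ξ₁ + 2ξ₂.
Selectivity: 1ξ₁ / (1ξ₂) = 4.46 → ξ₁ = 4.46 ξ₂.
Substitute: (1·4.46 + 2) ξ₂ = 439.1 → ξ₂ = 67.97 kmol/h, ξ₁ = 303.1 kmol/h.
Outlet amounts (n = n₀ + Σ ν·ξ):
  G: 609 − 1(303.1) − 2(67.97) = 169.9
  D: 0 + 1(303.1) = 303.1
  E: 0 + 1(67.97) = 67.97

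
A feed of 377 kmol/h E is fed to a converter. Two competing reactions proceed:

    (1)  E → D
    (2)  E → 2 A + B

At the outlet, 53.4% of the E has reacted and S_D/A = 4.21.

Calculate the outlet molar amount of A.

42.7 kmol/h

Conversion of E: E consumed = 0.534 × 377 = 201.3 kmol/h = 1ξ₁ + 1ξ₂.
Selectivity: 1ξ₁ / (2ξ₂) = 4.21 → ξ₁ = 8.42 ξ₂.
Substitute: (1·8.42 + 1) ξ₂ = 201.3 → ξ₂ = 21.37 kmol/h, ξ₁ = 179.9 kmol/h.
Outlet amounts (n = n₀ + Σ ν·ξ):
  E: 377 − 1(179.9) − 1(21.37) = 175.7
  D: 0 + 1(179.9) = 179.9
  A: 0 + 2(21.37) = 42.74
  B: 0 + 1(21.37) = 21.37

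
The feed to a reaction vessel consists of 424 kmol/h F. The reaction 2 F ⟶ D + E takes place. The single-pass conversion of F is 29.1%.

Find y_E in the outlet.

0.145

F reacted = 0.291 × 424 = 123.4 kmol/h; ν_F = −2, so ξ = 123.4/2 = 61.69 kmol/h.
Outlet amounts (n = n₀ + ν ξ):
  F: 424 − 2(61.69) = 300.6
  D: 0 + 1(61.69) = 61.69
  E: 0 + 1(61.69) = 61.69
Total out = 424 kmol/h; y_E = 61.69 / 424 = 0.1455.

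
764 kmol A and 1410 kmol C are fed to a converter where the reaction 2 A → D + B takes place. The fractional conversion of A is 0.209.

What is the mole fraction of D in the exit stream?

0.0367

A reacted = 0.209 × 764 = 159.7 kmol; ν_A = −2, so ξ = 159.7/2 = 79.84 kmol.
Outlet amounts (n = n₀ + ν ξ):
  A: 764 − 2(79.84) = 604.3
  D: 0 + 1(79.84) = 79.84
  B: 0 + 1(79.84) = 79.84
  C: 1410 (inert)
Total out = 2174 kmol; y_D = 79.84 / 2174 = 0.03672.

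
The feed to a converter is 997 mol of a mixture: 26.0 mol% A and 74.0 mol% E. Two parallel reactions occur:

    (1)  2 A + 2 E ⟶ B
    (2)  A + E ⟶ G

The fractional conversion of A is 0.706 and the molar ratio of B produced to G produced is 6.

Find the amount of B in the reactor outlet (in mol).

Conversion of A: A consumed = 0.706 × 259.2 = 183 mol = 2ξ₁ + 1ξ₂.
Selectivity: 1ξ₁ / (1ξ₂) = 6 → ξ₁ = 6 ξ₂.
Substitute: (2·6 + 1) ξ₂ = 183 → ξ₂ = 14.08 mol, ξ₁ = 84.47 mol.
Outlet amounts (n = n₀ + Σ ν·ξ):
  A: 259.2 − 2(84.47) − 1(14.08) = 76.21
  E: 737.8 − 2(84.47) − 1(14.08) = 554.8
  B: 0 + 1(84.47) = 84.47
  G: 0 + 1(14.08) = 14.08

84.5 mol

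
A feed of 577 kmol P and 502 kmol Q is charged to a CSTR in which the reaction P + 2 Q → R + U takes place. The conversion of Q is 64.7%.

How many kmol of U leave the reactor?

162 kmol

Q reacted = 0.647 × 502 = 324.8 kmol; ν_Q = −2, so ξ = 324.8/2 = 162.4 kmol.
Outlet amounts (n = n₀ + ν ξ):
  P: 577 − 1(162.4) = 414.6
  Q: 502 − 2(162.4) = 177.2
  R: 0 + 1(162.4) = 162.4
  U: 0 + 1(162.4) = 162.4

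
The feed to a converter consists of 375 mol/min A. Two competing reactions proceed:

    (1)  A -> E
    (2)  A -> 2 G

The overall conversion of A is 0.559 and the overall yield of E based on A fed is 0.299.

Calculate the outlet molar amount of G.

Yield of E: 1ξ₁ / 375 = 0.299 → ξ₁ = 112.1 mol/min.
Conversion of A: 1ξ₁ + 1ξ₂ = 0.559 × 375 = 209.6 → ξ₂ = 97.5 mol/min.
Outlet amounts (n = n₀ + Σ ν·ξ):
  A: 375 − 1(112.1) − 1(97.5) = 165.4
  E: 0 + 1(112.1) = 112.1
  G: 0 + 2(97.5) = 195

195 mol/min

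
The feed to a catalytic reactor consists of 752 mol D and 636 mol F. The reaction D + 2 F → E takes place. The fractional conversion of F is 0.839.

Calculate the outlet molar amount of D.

485 mol

F reacted = 0.839 × 636 = 533.6 mol; ν_F = −2, so ξ = 533.6/2 = 266.8 mol.
Outlet amounts (n = n₀ + ν ξ):
  D: 752 − 1(266.8) = 485.2
  F: 636 − 2(266.8) = 102.4
  E: 0 + 1(266.8) = 266.8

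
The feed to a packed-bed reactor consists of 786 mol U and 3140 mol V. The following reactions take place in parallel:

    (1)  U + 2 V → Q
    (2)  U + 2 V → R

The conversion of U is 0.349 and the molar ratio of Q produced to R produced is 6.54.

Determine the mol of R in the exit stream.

36.4 mol

Conversion of U: U consumed = 0.349 × 786 = 274.3 mol = 1ξ₁ + 1ξ₂.
Selectivity: 1ξ₁ / (1ξ₂) = 6.54 → ξ₁ = 6.54 ξ₂.
Substitute: (1·6.54 + 1) ξ₂ = 274.3 → ξ₂ = 36.38 mol, ξ₁ = 237.9 mol.
Outlet amounts (n = n₀ + Σ ν·ξ):
  U: 786 − 1(237.9) − 1(36.38) = 511.7
  V: 3140 − 2(237.9) − 2(36.38) = 2591
  Q: 0 + 1(237.9) = 237.9
  R: 0 + 1(36.38) = 36.38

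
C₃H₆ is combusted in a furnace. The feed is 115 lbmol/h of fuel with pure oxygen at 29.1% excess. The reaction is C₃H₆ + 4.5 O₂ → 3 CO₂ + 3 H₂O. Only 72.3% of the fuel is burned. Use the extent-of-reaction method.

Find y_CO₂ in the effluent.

Stoichiometric O₂ = 4.5 × 115 = 517.5 lbmol/h; O₂ fed = 517.5 × 1.291 = 668.1 lbmol/h.
Fuel reacted = 0.723 × 115 → ξ = 83.14 lbmol/h.
Outlet (n = n₀ + ν ξ):
  C₃H₆: 115 − 1(83.14) = 31.86
  O₂: 668.1 − 4.5(83.14) = 293.9
  CO₂: 0 + 3(83.14) = 249.4
  H₂O: 0 + 3(83.14) = 249.4
Total out = 824.7 lbmol/h; y_CO₂ = 249.4 / 824.7 = 0.3025.

0.302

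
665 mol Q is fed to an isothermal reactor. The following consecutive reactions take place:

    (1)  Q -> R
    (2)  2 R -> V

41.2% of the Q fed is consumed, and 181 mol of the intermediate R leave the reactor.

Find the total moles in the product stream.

619 mol

Conversion of Q: Q consumed = 1ξ₁ = 0.412 × 665 → ξ₁ = 274 mol.
R balance: n_R = 0 + 1ξ₁ − 2ξ₂ = 181 → ξ₂ = (1·274 − 181)/2 = 46.49 mol.
Outlet amounts (n = n₀ + Σ ν·ξ):
  Q: 665 − 1(274) = 391
  R: 0 + 1(274) − 2(46.49) = 181
  V: 0 + 1(46.49) = 46.49
Total out = 391 + 181 + 46.49 = 618.5 mol.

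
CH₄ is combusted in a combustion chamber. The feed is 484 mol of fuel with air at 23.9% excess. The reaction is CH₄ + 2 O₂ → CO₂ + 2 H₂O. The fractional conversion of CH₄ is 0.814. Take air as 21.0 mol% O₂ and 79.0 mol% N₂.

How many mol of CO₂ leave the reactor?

Stoichiometric O₂ = 2 × 484 = 968 mol; O₂ fed = 968 × 1.239 = 1199 mol.
N₂ fed = 1199 × 79/21 = 4512 mol.
Fuel reacted = 0.814 × 484 → ξ = 394 mol.
Outlet (n = n₀ + ν ξ):
  CH₄: 484 − 1(394) = 90.02
  O₂: 1199 − 2(394) = 411.4
  N₂: 4512 (inert)
  CO₂: 0 + 1(394) = 394
  H₂O: 0 + 2(394) = 788

394 mol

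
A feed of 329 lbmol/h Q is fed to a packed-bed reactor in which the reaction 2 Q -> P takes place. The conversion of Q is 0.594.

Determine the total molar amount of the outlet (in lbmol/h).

231 lbmol/h

Q reacted = 0.594 × 329 = 195.4 lbmol/h; ν_Q = −2, so ξ = 195.4/2 = 97.71 lbmol/h.
Outlet amounts (n = n₀ + ν ξ):
  Q: 329 − 2(97.71) = 133.6
  P: 0 + 1(97.71) = 97.71
Total out = 133.6 + 97.71 = 231.3 lbmol/h.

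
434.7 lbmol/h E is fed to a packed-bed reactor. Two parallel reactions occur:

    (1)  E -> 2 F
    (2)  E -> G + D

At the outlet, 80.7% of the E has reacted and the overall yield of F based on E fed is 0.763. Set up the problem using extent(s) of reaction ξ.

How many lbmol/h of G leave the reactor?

Yield of F: 2ξ₁ / 434.7 = 0.763 → ξ₁ = 165.8 lbmol/h.
Conversion of E: 1ξ₁ + 1ξ₂ = 0.807 × 434.7 = 350.8 → ξ₂ = 185 lbmol/h.
Outlet amounts (n = n₀ + Σ ν·ξ):
  E: 434.7 − 1(165.8) − 1(185) = 83.9
  F: 0 + 2(165.8) = 331.7
  G: 0 + 1(185) = 185
  D: 0 + 1(185) = 185

185 lbmol/h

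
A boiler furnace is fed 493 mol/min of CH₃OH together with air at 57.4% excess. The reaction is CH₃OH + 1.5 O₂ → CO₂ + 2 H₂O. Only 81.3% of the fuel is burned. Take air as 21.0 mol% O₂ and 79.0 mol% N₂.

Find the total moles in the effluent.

6240 mol/min

Stoichiometric O₂ = 1.5 × 493 = 739.5 mol/min; O₂ fed = 739.5 × 1.574 = 1164 mol/min.
N₂ fed = 1164 × 79/21 = 4379 mol/min.
Fuel reacted = 0.813 × 493 → ξ = 400.8 mol/min.
Outlet (n = n₀ + ν ξ):
  CH₃OH: 493 − 1(400.8) = 92.19
  O₂: 1164 − 1.5(400.8) = 562.8
  N₂: 4379 (inert)
  CO₂: 0 + 1(400.8) = 400.8
  H₂O: 0 + 2(400.8) = 801.6
Total out = 92.19 + 562.8 + 4379 + 400.8 + 801.6 = 6236 mol/min.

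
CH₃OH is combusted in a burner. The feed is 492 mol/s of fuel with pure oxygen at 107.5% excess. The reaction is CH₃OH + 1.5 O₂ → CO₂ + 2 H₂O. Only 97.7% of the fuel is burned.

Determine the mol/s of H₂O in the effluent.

Stoichiometric O₂ = 1.5 × 492 = 738 mol/s; O₂ fed = 738 × 2.075 = 1531 mol/s.
Fuel reacted = 0.977 × 492 → ξ = 480.7 mol/s.
Outlet (n = n₀ + ν ξ):
  CH₃OH: 492 − 1(480.7) = 11.32
  O₂: 1531 − 1.5(480.7) = 810.3
  CO₂: 0 + 1(480.7) = 480.7
  H₂O: 0 + 2(480.7) = 961.4

961 mol/s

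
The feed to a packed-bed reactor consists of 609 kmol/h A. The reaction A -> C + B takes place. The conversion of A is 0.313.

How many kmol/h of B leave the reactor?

191 kmol/h

A reacted = 0.313 × 609 = 190.6 kmol/h; ν_A = −1, so ξ = 190.6/1 = 190.6 kmol/h.
Outlet amounts (n = n₀ + ν ξ):
  A: 609 − 1(190.6) = 418.4
  C: 0 + 1(190.6) = 190.6
  B: 0 + 1(190.6) = 190.6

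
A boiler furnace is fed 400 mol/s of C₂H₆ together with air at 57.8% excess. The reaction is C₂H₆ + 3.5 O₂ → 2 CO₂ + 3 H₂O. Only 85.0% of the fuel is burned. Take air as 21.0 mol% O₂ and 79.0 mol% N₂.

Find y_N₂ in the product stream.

Stoichiometric O₂ = 3.5 × 400 = 1400 mol/s; O₂ fed = 1400 × 1.578 = 2209 mol/s.
N₂ fed = 2209 × 79/21 = 8311 mol/s.
Fuel reacted = 0.85 × 400 → ξ = 340 mol/s.
Outlet (n = n₀ + ν ξ):
  C₂H₆: 400 − 1(340) = 60
  O₂: 2209 − 3.5(340) = 1019
  N₂: 8311 (inert)
  CO₂: 0 + 2(340) = 680
  H₂O: 0 + 3(340) = 1020
Total out = 11090 mol/s; y_N₂ = 8311 / 11090 = 0.7494.

0.749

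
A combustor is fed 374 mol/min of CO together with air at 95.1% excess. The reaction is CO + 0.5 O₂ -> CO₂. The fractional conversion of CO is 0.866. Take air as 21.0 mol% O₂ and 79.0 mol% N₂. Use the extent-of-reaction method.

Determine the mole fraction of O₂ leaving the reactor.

0.104

Stoichiometric O₂ = 0.5 × 374 = 187 mol/min; O₂ fed = 187 × 1.951 = 364.8 mol/min.
N₂ fed = 364.8 × 79/21 = 1372 mol/min.
Fuel reacted = 0.866 × 374 → ξ = 323.9 mol/min.
Outlet (n = n₀ + ν ξ):
  CO: 374 − 1(323.9) = 50.12
  O₂: 364.8 − 0.5(323.9) = 202.9
  N₂: 1372 (inert)
  CO₂: 0 + 1(323.9) = 323.9
Total out = 1949 mol/min; y_O₂ = 202.9 / 1949 = 0.1041.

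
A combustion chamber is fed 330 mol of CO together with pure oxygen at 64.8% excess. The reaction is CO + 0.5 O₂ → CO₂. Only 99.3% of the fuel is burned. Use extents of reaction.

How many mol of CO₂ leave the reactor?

Stoichiometric O₂ = 0.5 × 330 = 165 mol; O₂ fed = 165 × 1.648 = 271.9 mol.
Fuel reacted = 0.993 × 330 → ξ = 327.7 mol.
Outlet (n = n₀ + ν ξ):
  CO: 330 − 1(327.7) = 2.31
  O₂: 271.9 − 0.5(327.7) = 108.1
  CO₂: 0 + 1(327.7) = 327.7

328 mol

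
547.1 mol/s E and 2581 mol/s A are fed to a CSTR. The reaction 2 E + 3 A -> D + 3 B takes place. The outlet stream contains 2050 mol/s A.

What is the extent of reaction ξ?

ξ = 177 mol/s

For A: n = n₀ − 3ξ → 2050 = 2581 − 3ξ, giving ξ = 177 mol/s.
Outlet amounts (n = n₀ + ν ξ):
  E: 547.1 − 2(177) = 193.1
  A: 2581 − 3(177) = 2050
  D: 0 + 1(177) = 177
  B: 0 + 3(177) = 531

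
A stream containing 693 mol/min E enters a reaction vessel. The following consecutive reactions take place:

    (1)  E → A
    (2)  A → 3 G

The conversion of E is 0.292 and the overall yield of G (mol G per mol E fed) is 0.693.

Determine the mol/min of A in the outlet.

Conversion of E: E consumed = 1ξ₁ = 0.292 × 693 → ξ₁ = 202.4 mol/min.
Yield of G: 3ξ₂ / 693 = 0.693 → ξ₂ = 160.1 mol/min.
Outlet amounts (n = n₀ + Σ ν·ξ):
  E: 693 − 1(202.4) = 490.6
  A: 0 + 1(202.4) − 1(160.1) = 42.27
  G: 0 + 3(160.1) = 480.2

42.3 mol/min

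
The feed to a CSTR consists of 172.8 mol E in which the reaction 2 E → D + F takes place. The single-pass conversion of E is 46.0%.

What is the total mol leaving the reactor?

E reacted = 0.46 × 172.8 = 79.49 mol; ν_E = −2, so ξ = 79.49/2 = 39.74 mol.
Outlet amounts (n = n₀ + ν ξ):
  E: 172.8 − 2(39.74) = 93.31
  D: 0 + 1(39.74) = 39.74
  F: 0 + 1(39.74) = 39.74
Total out = 93.31 + 39.74 + 39.74 = 172.8 mol.

173 mol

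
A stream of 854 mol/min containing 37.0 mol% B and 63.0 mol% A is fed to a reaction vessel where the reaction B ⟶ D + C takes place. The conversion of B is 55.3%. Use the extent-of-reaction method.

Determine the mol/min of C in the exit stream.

175 mol/min

B reacted = 0.553 × 316 = 174.7 mol/min; ν_B = −1, so ξ = 174.7/1 = 174.7 mol/min.
Outlet amounts (n = n₀ + ν ξ):
  B: 316 − 1(174.7) = 141.2
  D: 0 + 1(174.7) = 174.7
  C: 0 + 1(174.7) = 174.7
  A: 538 (inert)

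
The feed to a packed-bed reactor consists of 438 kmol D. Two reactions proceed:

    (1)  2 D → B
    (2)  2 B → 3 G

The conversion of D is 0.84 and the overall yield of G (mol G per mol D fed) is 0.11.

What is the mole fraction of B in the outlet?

0.562

Conversion of D: D consumed = 2ξ₁ = 0.84 × 438 → ξ₁ = 184 kmol.
Yield of G: 3ξ₂ / 438 = 0.11 → ξ₂ = 16.06 kmol.
Outlet amounts (n = n₀ + Σ ν·ξ):
  D: 438 − 2(184) = 70.08
  B: 0 + 1(184) − 2(16.06) = 151.8
  G: 0 + 3(16.06) = 48.18
Total out = 270.1 kmol; y_B = 151.8 / 270.1 = 0.5622.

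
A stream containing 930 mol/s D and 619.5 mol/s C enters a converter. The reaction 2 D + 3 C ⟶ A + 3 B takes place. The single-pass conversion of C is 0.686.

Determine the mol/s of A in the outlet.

C reacted = 0.686 × 619.5 = 425 mol/s; ν_C = −3, so ξ = 425/3 = 141.7 mol/s.
Outlet amounts (n = n₀ + ν ξ):
  D: 930 − 2(141.7) = 646.7
  C: 619.5 − 3(141.7) = 194.5
  A: 0 + 1(141.7) = 141.7
  B: 0 + 3(141.7) = 425

142 mol/s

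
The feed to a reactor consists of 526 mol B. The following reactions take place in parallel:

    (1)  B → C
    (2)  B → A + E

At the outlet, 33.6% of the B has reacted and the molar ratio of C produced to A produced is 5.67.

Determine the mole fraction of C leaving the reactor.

0.272

Conversion of B: B consumed = 0.336 × 526 = 176.7 mol = 1ξ₁ + 1ξ₂.
Selectivity: 1ξ₁ / (1ξ₂) = 5.67 → ξ₁ = 5.67 ξ₂.
Substitute: (1·5.67 + 1) ξ₂ = 176.7 → ξ₂ = 26.5 mol, ξ₁ = 150.2 mol.
Outlet amounts (n = n₀ + Σ ν·ξ):
  B: 526 − 1(150.2) − 1(26.5) = 349.3
  C: 0 + 1(150.2) = 150.2
  A: 0 + 1(26.5) = 26.5
  E: 0 + 1(26.5) = 26.5
Total out = 552.5 mol; y_C = 150.2 / 552.5 = 0.2719.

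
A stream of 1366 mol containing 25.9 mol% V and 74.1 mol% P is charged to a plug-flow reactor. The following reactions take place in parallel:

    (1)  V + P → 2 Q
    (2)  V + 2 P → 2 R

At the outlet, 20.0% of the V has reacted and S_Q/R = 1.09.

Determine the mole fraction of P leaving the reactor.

Conversion of V: V consumed = 0.2 × 353.8 = 70.76 mol = 1ξ₁ + 1ξ₂.
Selectivity: 2ξ₁ / (2ξ₂) = 1.09 → ξ₁ = 1.09 ξ₂.
Substitute: (1·1.09 + 1) ξ₂ = 70.76 → ξ₂ = 33.86 mol, ξ₁ = 36.9 mol.
Outlet amounts (n = n₀ + Σ ν·ξ):
  V: 353.8 − 1(36.9) − 1(33.86) = 283
  P: 1012 − 1(36.9) − 2(33.86) = 907.6
  Q: 0 + 2(36.9) = 73.81
  R: 0 + 2(33.86) = 67.71
Total out = 1332 mol; y_P = 907.6 / 1332 = 0.6813.

0.681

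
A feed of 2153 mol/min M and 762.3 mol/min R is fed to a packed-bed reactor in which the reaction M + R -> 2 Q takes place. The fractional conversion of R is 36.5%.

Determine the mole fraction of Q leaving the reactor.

R reacted = 0.365 × 762.3 = 278.2 mol/min; ν_R = −1, so ξ = 278.2/1 = 278.2 mol/min.
Outlet amounts (n = n₀ + ν ξ):
  M: 2153 − 1(278.2) = 1875
  R: 762.3 − 1(278.2) = 484.1
  Q: 0 + 2(278.2) = 556.5
Total out = 2915 mol/min; y_Q = 556.5 / 2915 = 0.1909.

0.191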